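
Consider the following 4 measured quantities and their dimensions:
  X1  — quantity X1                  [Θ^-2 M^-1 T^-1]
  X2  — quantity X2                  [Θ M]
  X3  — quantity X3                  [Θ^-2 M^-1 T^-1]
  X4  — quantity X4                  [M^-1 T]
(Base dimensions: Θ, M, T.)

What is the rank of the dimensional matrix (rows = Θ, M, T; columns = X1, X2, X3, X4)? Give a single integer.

Exponent matrix [Θ,M,T] × [X1,X2,X3,X4]:
  Θ: [-2  1 -2  0]
  M: [-1  1 -1 -1]
  T: [-1  0 -1  1]
Row reduction gives pivot columns X1,X2; rank = 2

2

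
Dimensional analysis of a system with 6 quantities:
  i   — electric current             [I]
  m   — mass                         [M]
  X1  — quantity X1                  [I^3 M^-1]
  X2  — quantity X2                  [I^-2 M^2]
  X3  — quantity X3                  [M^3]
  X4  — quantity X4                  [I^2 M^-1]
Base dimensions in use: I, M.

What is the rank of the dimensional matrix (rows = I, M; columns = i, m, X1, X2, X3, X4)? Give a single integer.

Dimensional matrix (I×M by i×m×X1×X2×X3×X4):
  I: [ 1  0  3 -2  0  2]
  M: [ 0  1 -1  2  3 -1]
Row reduction gives pivot columns i,m; rank = 2

2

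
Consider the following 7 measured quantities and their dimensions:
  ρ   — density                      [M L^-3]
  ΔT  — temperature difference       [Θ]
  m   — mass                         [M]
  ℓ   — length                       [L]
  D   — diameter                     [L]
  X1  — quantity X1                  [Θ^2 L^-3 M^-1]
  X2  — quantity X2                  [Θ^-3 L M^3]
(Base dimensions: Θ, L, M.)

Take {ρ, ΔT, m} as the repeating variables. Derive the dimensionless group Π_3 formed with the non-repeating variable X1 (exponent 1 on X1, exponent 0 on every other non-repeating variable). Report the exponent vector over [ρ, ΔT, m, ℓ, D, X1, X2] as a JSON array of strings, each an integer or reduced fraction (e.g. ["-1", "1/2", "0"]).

Dimensional matrix (Θ×L×M by ρ×ΔT×m×ℓ×D×X1×X2):
  Θ: [ 0  1  0  0  0  2 -3]
  L: [-3  0  0  1  1 -3  1]
  M: [ 1  0  1  0  0 -1  3]
Echelon form has 3 nonzero rows (pivots: ρ,ΔT,m)
Pivot set = {ρ,ΔT,m}, free = {ℓ,D,X1,X2}
RREF:
  r0: [   1    0    0 -1/3 -1/3    1 -1/3]
  r1: [   0    1    0    0    0    2   -3]
  r2: [   0    0    1  1/3  1/3   -2 10/3]
Fix exponent of X1 at 1, ℓ at 0, D at 0, X2 at 0; solve each RREF row for its pivot's exponent:
  r0: exp(ρ) + (1)·1 = 0 ⇒ exp(ρ) = -1
  r1: exp(ΔT) + (2)·1 = 0 ⇒ exp(ΔT) = -2
  r2: exp(m) + (-2)·1 = 0 ⇒ exp(m) = 2
Π_3 = ρ^-1 · ΔT^-2 · m^2 · X1

["-1", "-2", "2", "0", "0", "1", "0"]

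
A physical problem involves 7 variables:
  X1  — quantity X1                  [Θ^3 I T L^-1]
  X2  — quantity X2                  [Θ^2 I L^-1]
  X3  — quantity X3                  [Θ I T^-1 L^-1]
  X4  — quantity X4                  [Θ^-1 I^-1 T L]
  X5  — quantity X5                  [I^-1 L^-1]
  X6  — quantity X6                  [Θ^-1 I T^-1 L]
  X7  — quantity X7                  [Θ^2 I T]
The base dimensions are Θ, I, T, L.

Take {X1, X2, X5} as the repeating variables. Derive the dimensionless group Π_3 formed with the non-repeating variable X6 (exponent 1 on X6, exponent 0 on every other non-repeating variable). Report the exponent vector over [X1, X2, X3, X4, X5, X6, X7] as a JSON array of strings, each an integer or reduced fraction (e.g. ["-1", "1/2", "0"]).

["1", "-1", "0", "0", "1", "1", "0"]

Dimensional matrix (Θ×I×T×L by X1×X2×X3×X4×X5×X6×X7):
  Θ: [ 3  2  1 -1  0 -1  2]
  I: [ 1  1  1 -1 -1  1  1]
  T: [ 1  0 -1  1  0 -1  1]
  L: [-1 -1 -1  1 -1  1  0]
Echelon form has 3 nonzero rows (pivots: X1,X2,X5)
Repeat: X1,X2,X5; free: X3,X4,X6,X7
RREF:
  r0: [   1    0   -1    1    0   -1    1]
  r1: [   0    1    2   -2    0    1 -1/2]
  r2: [   0    0    0    0    1   -1 -1/2]
  r3: [   0    0    0    0    0    0    0]
Fix exponent of X6 at 1, X3 at 0, X4 at 0, X7 at 0; solve each RREF row for its pivot's exponent:
  r0: exp(X1) + (-1)·1 = 0 ⇒ exp(X1) = 1
  r1: exp(X2) + (1)·1 = 0 ⇒ exp(X2) = -1
  r2: exp(X5) + (-1)·1 = 0 ⇒ exp(X5) = 1
Π_3 = X1 · X2^-1 · X5 · X6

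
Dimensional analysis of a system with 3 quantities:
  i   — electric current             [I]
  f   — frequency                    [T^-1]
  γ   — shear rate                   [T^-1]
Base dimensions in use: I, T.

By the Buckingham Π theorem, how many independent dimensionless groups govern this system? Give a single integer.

Dimensional matrix (I×T by i×f×γ):
  I: [ 1  0  0]
  T: [ 0 -1 -1]
RREF → pivots at {i,f} ⇒ r = 2
n=3, r=2 ⇒ 1 dimensionless group

1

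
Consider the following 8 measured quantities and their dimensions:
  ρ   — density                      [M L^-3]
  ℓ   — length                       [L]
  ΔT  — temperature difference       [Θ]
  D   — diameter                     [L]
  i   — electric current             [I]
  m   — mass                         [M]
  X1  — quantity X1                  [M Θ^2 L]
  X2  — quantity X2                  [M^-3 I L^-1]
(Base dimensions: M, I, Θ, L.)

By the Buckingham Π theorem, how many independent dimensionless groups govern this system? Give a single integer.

Dimensional matrix (M×I×Θ×L by ρ×ℓ×ΔT×D×i×m×X1×X2):
  M: [ 1  0  0  0  0  1  1 -3]
  I: [ 0  0  0  0  1  0  0  1]
  Θ: [ 0  0  1  0  0  0  2  0]
  L: [-3  1  0  1  0  0  1 -1]
RREF → pivots at {ρ,ℓ,ΔT,i} ⇒ r = 4
n=8, r=4 ⇒ 4 dimensionless groups

4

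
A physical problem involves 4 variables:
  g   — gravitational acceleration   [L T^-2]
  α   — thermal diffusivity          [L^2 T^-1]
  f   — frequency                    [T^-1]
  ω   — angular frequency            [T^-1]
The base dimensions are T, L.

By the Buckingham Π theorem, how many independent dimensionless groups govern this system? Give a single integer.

Dimensional matrix (T×L by g×α×f×ω):
  T: [-2 -1 -1 -1]
  L: [ 1  2  0  0]
Echelon form has 2 nonzero rows (pivots: g,α)
4 vars − rank 2 = 2 Π groups

2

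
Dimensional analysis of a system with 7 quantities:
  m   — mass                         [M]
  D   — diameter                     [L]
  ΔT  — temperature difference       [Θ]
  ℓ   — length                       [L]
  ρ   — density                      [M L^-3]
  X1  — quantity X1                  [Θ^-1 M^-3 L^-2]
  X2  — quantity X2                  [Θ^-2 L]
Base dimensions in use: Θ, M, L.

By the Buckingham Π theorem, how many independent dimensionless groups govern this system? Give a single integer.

Write exponents as rows Θ,M,L / cols m,D,ΔT,ℓ,ρ,X1,X2:
  Θ: [ 0  0  1  0  0 -1 -2]
  M: [ 1  0  0  0  1 -3  0]
  L: [ 0  1  0  1 -3 -2  1]
Echelon form has 3 nonzero rows (pivots: m,D,ΔT)
n=7, r=3 ⇒ 4 dimensionless groups

4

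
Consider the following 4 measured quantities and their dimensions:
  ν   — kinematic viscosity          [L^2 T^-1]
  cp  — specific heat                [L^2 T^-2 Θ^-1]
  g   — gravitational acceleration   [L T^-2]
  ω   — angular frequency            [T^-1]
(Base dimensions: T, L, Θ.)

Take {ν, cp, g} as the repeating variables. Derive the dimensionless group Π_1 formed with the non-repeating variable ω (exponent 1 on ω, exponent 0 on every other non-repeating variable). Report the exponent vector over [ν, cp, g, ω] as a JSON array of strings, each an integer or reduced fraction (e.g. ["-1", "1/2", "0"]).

["1/3", "0", "-2/3", "1"]

Dimensional matrix (T×L×Θ by ν×cp×g×ω):
  T: [-1 -2 -2 -1]
  L: [ 2  2  1  0]
  Θ: [ 0 -1  0  0]
RREF → pivots at {ν,cp,g} ⇒ r = 3
Repeat: ν,cp,g; free: ω
RREF:
  r0: [   1    0    0 -1/3]
  r1: [   0    1    0    0]
  r2: [   0    0    1  2/3]
Fix exponent of ω at 1; solve each RREF row for its pivot's exponent:
  r0: exp(ν) + (-1/3)·1 = 0 ⇒ exp(ν) = 1/3
  r1: exp(cp) + (0)·1 = 0 ⇒ exp(cp) = 0
  r2: exp(g) + (2/3)·1 = 0 ⇒ exp(g) = -2/3
Π_1 = ν^(1/3) · g^(-2/3) · ω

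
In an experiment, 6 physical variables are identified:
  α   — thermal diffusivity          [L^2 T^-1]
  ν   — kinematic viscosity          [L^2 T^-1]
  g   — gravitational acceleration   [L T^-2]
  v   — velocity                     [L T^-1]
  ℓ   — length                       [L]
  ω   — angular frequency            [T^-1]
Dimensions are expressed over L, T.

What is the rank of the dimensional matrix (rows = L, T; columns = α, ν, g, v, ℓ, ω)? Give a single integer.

2

Dimensional matrix (L×T by α×ν×g×v×ℓ×ω):
  L: [ 2  2  1  1  1  0]
  T: [-1 -1 -2 -1  0 -1]
Echelon form has 2 nonzero rows (pivots: α,g)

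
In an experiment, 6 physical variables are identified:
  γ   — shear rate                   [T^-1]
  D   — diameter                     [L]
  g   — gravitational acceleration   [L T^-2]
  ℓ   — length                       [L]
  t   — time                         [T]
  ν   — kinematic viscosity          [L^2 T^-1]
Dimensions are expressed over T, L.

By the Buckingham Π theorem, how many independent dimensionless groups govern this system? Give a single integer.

4

Exponent matrix [T,L] × [γ,D,g,ℓ,t,ν]:
  T: [-1  0 -2  0  1 -1]
  L: [ 0  1  1  1  0  2]
RREF → pivots at {γ,D} ⇒ r = 2
n=6, r=2 ⇒ 4 dimensionless groups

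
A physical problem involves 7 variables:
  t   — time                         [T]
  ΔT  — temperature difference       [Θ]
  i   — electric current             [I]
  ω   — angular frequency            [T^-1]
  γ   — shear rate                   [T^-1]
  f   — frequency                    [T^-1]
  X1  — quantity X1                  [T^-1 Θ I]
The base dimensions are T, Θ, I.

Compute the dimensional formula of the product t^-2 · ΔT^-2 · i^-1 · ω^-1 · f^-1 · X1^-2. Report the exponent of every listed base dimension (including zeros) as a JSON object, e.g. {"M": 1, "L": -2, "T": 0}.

{"T": 2, "Θ": -4, "I": -3}

Dimensional matrix (T×Θ×I by t×ΔT×i×ω×γ×f×X1):
  T: [ 1  0  0 -1 -1 -1 -1]
  Θ: [ 0  1  0  0  0  0  1]
  I: [ 0  0  1  0  0  0  1]
  [T]: (-2)·1+(-2)·0+(-1)·0+(-1)·-1+(-1)·-1+(-2)·-1 = 2
  [Θ]: (-2)·0+(-2)·1+(-1)·0+(-1)·0+(-1)·0+(-2)·1 = -4
  [I]: (-2)·0+(-2)·0+(-1)·1+(-1)·0+(-1)·0+(-2)·1 = -3
⇒ T^2 Θ^-4 I^-3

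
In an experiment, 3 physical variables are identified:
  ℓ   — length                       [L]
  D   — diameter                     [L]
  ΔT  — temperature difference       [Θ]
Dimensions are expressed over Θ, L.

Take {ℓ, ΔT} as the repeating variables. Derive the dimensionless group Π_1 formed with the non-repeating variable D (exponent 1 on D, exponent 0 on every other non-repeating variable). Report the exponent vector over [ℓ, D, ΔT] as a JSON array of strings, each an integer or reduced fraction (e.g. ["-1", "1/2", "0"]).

Dimensional matrix (Θ×L by ℓ×D×ΔT):
  Θ: [ 0  0  1]
  L: [ 1  1  0]
Row reduction gives pivot columns ℓ,ΔT; rank = 2
Repeat: ℓ,ΔT; free: D
RREF:
  r0: [   1    1    0]
  r1: [   0    0    1]
Fix exponent of D at 1; solve each RREF row for its pivot's exponent:
  r0: exp(ℓ) + (1)·1 = 0 ⇒ exp(ℓ) = -1
  r1: exp(ΔT) + (0)·1 = 0 ⇒ exp(ΔT) = 0
Π_1 = ℓ^-1 · D

["-1", "1", "0"]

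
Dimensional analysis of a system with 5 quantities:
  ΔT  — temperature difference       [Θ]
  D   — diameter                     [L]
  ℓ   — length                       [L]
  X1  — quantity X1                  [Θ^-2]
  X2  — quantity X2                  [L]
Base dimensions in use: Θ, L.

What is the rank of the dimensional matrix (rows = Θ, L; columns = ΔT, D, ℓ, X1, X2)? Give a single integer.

2

Dimensional matrix (Θ×L by ΔT×D×ℓ×X1×X2):
  Θ: [ 1  0  0 -2  0]
  L: [ 0  1  1  0  1]
RREF → pivots at {ΔT,D} ⇒ r = 2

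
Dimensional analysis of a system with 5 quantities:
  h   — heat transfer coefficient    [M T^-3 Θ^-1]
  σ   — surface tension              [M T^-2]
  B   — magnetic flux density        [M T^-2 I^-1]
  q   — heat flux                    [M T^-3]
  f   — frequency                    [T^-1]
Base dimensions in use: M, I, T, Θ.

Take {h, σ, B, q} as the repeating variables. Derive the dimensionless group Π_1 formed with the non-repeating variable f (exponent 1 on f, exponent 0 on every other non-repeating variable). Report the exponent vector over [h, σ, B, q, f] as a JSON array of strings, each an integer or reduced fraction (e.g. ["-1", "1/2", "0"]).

["0", "1", "0", "-1", "1"]

Exponent matrix [M,I,T,Θ] × [h,σ,B,q,f]:
  M: [ 1  1  1  1  0]
  I: [ 0  0 -1  0  0]
  T: [-3 -2 -2 -3 -1]
  Θ: [-1  0  0  0  0]
Echelon form has 4 nonzero rows (pivots: h,σ,B,q)
Pivot set = {h,σ,B,q}, free = {f}
RREF:
  r0: [   1    0    0    0    0]
  r1: [   0    1    0    0   -1]
  r2: [   0    0    1    0    0]
  r3: [   0    0    0    1    1]
Fix exponent of f at 1; solve each RREF row for its pivot's exponent:
  r0: exp(h) + (0)·1 = 0 ⇒ exp(h) = 0
  r1: exp(σ) + (-1)·1 = 0 ⇒ exp(σ) = 1
  r2: exp(B) + (0)·1 = 0 ⇒ exp(B) = 0
  r3: exp(q) + (1)·1 = 0 ⇒ exp(q) = -1
Π_1 = σ · q^-1 · f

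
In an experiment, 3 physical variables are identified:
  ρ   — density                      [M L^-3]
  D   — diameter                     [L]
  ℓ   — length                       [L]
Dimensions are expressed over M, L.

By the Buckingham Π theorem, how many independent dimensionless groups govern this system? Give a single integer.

1

Write exponents as rows M,L / cols ρ,D,ℓ:
  M: [ 1  0  0]
  L: [-3  1  1]
Row reduction gives pivot columns ρ,D; rank = 2
3 vars − rank 2 = 1 Π group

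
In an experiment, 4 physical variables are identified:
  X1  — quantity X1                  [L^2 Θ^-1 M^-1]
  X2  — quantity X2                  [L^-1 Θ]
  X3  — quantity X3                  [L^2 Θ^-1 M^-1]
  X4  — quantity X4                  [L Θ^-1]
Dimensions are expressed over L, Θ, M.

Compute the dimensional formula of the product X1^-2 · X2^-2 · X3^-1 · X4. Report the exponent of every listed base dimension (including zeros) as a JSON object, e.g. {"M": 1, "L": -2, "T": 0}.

{"L": -3, "Θ": 0, "M": 3}

Dimensional matrix (L×Θ×M by X1×X2×X3×X4):
  L: [ 2 -1  2  1]
  Θ: [-1  1 -1 -1]
  M: [-1  0 -1  0]
  [L]: (-2)·2+(-2)·-1+(-1)·2+(1)·1 = -3
  [Θ]: (-2)·-1+(-2)·1+(-1)·-1+(1)·-1 = 0
  [M]: (-2)·-1+(-2)·0+(-1)·-1+(1)·0 = 3
⇒ L^-3 M^3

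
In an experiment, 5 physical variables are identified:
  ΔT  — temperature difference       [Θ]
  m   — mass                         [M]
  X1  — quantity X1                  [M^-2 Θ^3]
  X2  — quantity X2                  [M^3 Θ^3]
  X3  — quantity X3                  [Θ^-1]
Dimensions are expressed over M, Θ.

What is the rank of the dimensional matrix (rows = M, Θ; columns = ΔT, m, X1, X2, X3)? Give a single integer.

2

Exponent matrix [M,Θ] × [ΔT,m,X1,X2,X3]:
  M: [ 0  1 -2  3  0]
  Θ: [ 1  0  3  3 -1]
RREF → pivots at {ΔT,m} ⇒ r = 2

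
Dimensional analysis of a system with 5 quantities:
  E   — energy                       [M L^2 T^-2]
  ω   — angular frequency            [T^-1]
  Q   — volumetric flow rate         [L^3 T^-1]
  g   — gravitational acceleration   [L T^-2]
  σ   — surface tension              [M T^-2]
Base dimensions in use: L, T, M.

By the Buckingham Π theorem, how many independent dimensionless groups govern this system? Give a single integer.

2

Exponent matrix [L,T,M] × [E,ω,Q,g,σ]:
  L: [ 2  0  3  1  0]
  T: [-2 -1 -1 -2 -2]
  M: [ 1  0  0  0  1]
RREF → pivots at {E,ω,Q} ⇒ r = 3
5 vars − rank 3 = 2 Π groups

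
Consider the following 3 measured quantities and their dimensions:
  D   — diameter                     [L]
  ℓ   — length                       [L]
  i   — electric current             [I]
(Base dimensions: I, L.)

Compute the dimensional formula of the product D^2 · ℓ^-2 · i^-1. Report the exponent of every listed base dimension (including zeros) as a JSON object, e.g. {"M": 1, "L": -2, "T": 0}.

Write exponents as rows I,L / cols D,ℓ,i:
  I: [ 0  0  1]
  L: [ 1  1  0]
  [I]: (2)·0+(-2)·0+(-1)·1 = -1
  [L]: (2)·1+(-2)·1+(-1)·0 = 0
⇒ I^-1

{"I": -1, "L": 0}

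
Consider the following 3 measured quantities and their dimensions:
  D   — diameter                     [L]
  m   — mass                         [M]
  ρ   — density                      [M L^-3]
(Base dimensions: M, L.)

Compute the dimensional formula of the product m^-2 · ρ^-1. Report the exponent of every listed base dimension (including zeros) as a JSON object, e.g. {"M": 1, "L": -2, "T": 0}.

{"M": -3, "L": 3}

Exponent matrix [M,L] × [D,m,ρ]:
  M: [ 0  1  1]
  L: [ 1  0 -3]
  [M]: (-2)·1+(-1)·1 = -3
  [L]: (-2)·0+(-1)·-3 = 3
⇒ M^-3 L^3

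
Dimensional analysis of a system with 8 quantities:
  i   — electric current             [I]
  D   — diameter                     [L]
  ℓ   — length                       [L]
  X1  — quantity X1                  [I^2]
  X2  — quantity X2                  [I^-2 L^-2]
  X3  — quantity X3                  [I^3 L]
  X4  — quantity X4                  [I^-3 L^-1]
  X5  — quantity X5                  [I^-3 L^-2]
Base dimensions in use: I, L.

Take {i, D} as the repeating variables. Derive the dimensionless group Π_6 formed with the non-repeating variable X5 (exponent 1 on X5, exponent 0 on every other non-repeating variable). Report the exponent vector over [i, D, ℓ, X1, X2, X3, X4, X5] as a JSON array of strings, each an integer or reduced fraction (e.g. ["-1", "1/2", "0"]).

["3", "2", "0", "0", "0", "0", "0", "1"]

Exponent matrix [I,L] × [i,D,ℓ,X1,X2,X3,X4,X5]:
  I: [ 1  0  0  2 -2  3 -3 -3]
  L: [ 0  1  1  0 -2  1 -1 -2]
RREF → pivots at {i,D} ⇒ r = 2
Pivot set = {i,D}, free = {ℓ,X1,X2,X3,X4,X5}
RREF:
  r0: [   1    0    0    2   -2    3   -3   -3]
  r1: [   0    1    1    0   -2    1   -1   -2]
Fix exponent of X5 at 1, ℓ at 0, X1 at 0, X2 at 0, X3 at 0, X4 at 0; solve each RREF row for its pivot's exponent:
  r0: exp(i) + (-3)·1 = 0 ⇒ exp(i) = 3
  r1: exp(D) + (-2)·1 = 0 ⇒ exp(D) = 2
Π_6 = i^3 · D^2 · X5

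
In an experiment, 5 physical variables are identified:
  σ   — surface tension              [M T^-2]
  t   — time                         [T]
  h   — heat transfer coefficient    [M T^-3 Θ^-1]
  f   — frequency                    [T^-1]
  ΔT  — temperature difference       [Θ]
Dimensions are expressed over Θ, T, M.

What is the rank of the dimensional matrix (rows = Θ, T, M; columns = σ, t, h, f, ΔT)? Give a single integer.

Exponent matrix [Θ,T,M] × [σ,t,h,f,ΔT]:
  Θ: [ 0  0 -1  0  1]
  T: [-2  1 -3 -1  0]
  M: [ 1  0  1  0  0]
RREF → pivots at {σ,t,h} ⇒ r = 3

3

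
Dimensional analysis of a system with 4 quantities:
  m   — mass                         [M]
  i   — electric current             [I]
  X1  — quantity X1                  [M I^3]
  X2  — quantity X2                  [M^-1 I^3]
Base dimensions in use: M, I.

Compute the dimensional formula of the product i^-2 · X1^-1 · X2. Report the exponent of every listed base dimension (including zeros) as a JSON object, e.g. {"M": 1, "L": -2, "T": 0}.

{"M": -2, "I": -2}

Write exponents as rows M,I / cols m,i,X1,X2:
  M: [ 1  0  1 -1]
  I: [ 0  1  3  3]
  [M]: (-2)·0+(-1)·1+(1)·-1 = -2
  [I]: (-2)·1+(-1)·3+(1)·3 = -2
⇒ M^-2 I^-2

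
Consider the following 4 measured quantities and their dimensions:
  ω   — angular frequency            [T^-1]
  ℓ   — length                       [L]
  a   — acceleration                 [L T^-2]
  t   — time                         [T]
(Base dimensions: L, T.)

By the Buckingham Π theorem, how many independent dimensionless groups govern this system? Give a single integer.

Write exponents as rows L,T / cols ω,ℓ,a,t:
  L: [ 0  1  1  0]
  T: [-1  0 -2  1]
Row reduction gives pivot columns ω,ℓ; rank = 2
Π count = n − r = 4 − 2 = 2

2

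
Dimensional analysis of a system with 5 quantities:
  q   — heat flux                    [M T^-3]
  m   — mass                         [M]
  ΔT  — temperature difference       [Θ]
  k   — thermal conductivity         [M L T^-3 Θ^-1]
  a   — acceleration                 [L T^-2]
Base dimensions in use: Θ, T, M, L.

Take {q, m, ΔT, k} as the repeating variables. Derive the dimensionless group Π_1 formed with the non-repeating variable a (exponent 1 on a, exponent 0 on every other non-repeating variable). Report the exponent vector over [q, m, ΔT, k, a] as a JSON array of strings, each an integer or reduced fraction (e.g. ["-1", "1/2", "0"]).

["1/3", "2/3", "-1", "-1", "1"]

Exponent matrix [Θ,T,M,L] × [q,m,ΔT,k,a]:
  Θ: [ 0  0  1 -1  0]
  T: [-3  0  0 -3 -2]
  M: [ 1  1  0  1  0]
  L: [ 0  0  0  1  1]
Echelon form has 4 nonzero rows (pivots: q,m,ΔT,k)
Pivot set = {q,m,ΔT,k}, free = {a}
RREF:
  r0: [   1    0    0    0 -1/3]
  r1: [   0    1    0    0 -2/3]
  r2: [   0    0    1    0    1]
  r3: [   0    0    0    1    1]
Fix exponent of a at 1; solve each RREF row for its pivot's exponent:
  r0: exp(q) + (-1/3)·1 = 0 ⇒ exp(q) = 1/3
  r1: exp(m) + (-2/3)·1 = 0 ⇒ exp(m) = 2/3
  r2: exp(ΔT) + (1)·1 = 0 ⇒ exp(ΔT) = -1
  r3: exp(k) + (1)·1 = 0 ⇒ exp(k) = -1
Π_1 = q^(1/3) · m^(2/3) · ΔT^-1 · k^-1 · a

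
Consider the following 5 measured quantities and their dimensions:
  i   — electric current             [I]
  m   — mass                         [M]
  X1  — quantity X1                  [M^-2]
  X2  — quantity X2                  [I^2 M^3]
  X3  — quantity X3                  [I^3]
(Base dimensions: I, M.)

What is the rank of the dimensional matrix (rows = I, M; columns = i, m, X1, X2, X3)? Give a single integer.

2

Exponent matrix [I,M] × [i,m,X1,X2,X3]:
  I: [ 1  0  0  2  3]
  M: [ 0  1 -2  3  0]
RREF → pivots at {i,m} ⇒ r = 2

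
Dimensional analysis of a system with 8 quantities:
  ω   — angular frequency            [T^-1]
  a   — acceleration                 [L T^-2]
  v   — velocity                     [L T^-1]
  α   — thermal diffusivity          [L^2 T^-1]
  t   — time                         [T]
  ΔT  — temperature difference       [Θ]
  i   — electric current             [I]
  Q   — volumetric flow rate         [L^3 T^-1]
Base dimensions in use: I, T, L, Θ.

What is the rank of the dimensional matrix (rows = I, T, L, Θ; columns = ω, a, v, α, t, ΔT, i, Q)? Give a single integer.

4

Dimensional matrix (I×T×L×Θ by ω×a×v×α×t×ΔT×i×Q):
  I: [ 0  0  0  0  0  0  1  0]
  T: [-1 -2 -1 -1  1  0  0 -1]
  L: [ 0  1  1  2  0  0  0  3]
  Θ: [ 0  0  0  0  0  1  0  0]
Row reduction gives pivot columns ω,a,ΔT,i; rank = 4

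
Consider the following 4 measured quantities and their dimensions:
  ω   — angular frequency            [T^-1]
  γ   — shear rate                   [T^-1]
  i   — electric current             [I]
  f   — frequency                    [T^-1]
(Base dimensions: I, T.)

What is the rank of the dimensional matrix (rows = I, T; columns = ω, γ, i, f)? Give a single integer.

2

Dimensional matrix (I×T by ω×γ×i×f):
  I: [ 0  0  1  0]
  T: [-1 -1  0 -1]
RREF → pivots at {ω,i} ⇒ r = 2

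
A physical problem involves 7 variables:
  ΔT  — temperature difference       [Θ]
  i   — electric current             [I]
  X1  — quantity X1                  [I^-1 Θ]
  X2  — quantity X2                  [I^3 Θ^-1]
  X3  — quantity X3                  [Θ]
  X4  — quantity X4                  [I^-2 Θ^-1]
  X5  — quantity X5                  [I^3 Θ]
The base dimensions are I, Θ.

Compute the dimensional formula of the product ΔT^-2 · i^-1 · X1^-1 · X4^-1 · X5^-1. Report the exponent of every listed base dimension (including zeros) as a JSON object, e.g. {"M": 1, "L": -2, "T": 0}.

Write exponents as rows I,Θ / cols ΔT,i,X1,X2,X3,X4,X5:
  I: [ 0  1 -1  3  0 -2  3]
  Θ: [ 1  0  1 -1  1 -1  1]
  [I]: (-2)·0+(-1)·1+(-1)·-1+(-1)·-2+(-1)·3 = -1
  [Θ]: (-2)·1+(-1)·0+(-1)·1+(-1)·-1+(-1)·1 = -3
⇒ I^-1 Θ^-3

{"I": -1, "Θ": -3}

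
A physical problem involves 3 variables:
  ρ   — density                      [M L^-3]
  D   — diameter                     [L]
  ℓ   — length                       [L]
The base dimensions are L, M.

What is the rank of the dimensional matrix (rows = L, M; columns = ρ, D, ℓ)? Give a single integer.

Write exponents as rows L,M / cols ρ,D,ℓ:
  L: [-3  1  1]
  M: [ 1  0  0]
RREF → pivots at {ρ,D} ⇒ r = 2

2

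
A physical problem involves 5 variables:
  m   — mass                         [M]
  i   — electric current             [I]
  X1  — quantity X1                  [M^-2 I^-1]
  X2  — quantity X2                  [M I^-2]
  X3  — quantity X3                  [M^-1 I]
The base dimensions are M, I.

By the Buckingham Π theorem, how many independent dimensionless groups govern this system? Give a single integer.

3

Exponent matrix [M,I] × [m,i,X1,X2,X3]:
  M: [ 1  0 -2  1 -1]
  I: [ 0  1 -1 -2  1]
Row reduction gives pivot columns m,i; rank = 2
n=5, r=2 ⇒ 3 dimensionless groups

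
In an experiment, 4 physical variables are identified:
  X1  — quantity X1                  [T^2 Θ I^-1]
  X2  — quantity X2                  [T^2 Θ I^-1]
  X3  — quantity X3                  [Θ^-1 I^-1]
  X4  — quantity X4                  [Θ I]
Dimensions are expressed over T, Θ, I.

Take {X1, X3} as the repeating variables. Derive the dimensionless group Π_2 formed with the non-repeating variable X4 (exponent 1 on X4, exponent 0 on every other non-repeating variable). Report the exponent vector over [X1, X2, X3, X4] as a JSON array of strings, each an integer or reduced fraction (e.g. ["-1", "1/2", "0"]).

["0", "0", "1", "1"]

Dimensional matrix (T×Θ×I by X1×X2×X3×X4):
  T: [ 2  2  0  0]
  Θ: [ 1  1 -1  1]
  I: [-1 -1 -1  1]
RREF → pivots at {X1,X3} ⇒ r = 2
Repeat: X1,X3; free: X2,X4
RREF:
  r0: [   1    1    0    0]
  r1: [   0    0    1   -1]
  r2: [   0    0    0    0]
Fix exponent of X4 at 1, X2 at 0; solve each RREF row for its pivot's exponent:
  r0: exp(X1) + (0)·1 = 0 ⇒ exp(X1) = 0
  r1: exp(X3) + (-1)·1 = 0 ⇒ exp(X3) = 1
Π_2 = X3 · X4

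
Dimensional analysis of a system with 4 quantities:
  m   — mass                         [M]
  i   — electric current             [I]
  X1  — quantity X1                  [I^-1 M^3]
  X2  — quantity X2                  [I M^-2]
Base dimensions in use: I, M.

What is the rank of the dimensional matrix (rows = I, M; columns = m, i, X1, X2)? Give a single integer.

2

Exponent matrix [I,M] × [m,i,X1,X2]:
  I: [ 0  1 -1  1]
  M: [ 1  0  3 -2]
RREF → pivots at {m,i} ⇒ r = 2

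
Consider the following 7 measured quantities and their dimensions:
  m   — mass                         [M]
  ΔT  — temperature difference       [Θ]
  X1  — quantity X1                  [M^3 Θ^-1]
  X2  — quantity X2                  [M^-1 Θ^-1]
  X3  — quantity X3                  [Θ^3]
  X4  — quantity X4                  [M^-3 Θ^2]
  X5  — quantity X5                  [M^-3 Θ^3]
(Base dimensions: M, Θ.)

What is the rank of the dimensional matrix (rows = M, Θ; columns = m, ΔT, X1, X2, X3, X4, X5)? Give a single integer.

2

Write exponents as rows M,Θ / cols m,ΔT,X1,X2,X3,X4,X5:
  M: [ 1  0  3 -1  0 -3 -3]
  Θ: [ 0  1 -1 -1  3  2  3]
Row reduction gives pivot columns m,ΔT; rank = 2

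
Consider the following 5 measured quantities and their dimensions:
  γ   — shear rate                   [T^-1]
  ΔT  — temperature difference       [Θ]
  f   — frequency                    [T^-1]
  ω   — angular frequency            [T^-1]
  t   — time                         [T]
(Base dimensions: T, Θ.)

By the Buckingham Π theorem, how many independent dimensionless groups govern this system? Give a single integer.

3

Dimensional matrix (T×Θ by γ×ΔT×f×ω×t):
  T: [-1  0 -1 -1  1]
  Θ: [ 0  1  0  0  0]
Echelon form has 2 nonzero rows (pivots: γ,ΔT)
Π count = n − r = 5 − 2 = 3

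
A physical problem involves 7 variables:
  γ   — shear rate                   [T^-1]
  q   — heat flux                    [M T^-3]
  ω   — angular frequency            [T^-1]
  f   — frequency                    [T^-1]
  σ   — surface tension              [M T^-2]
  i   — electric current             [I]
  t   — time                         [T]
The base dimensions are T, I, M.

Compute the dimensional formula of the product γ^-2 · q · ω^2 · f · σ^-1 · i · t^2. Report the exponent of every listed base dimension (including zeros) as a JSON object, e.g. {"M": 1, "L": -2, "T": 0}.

Write exponents as rows T,I,M / cols γ,q,ω,f,σ,i,t:
  T: [-1 -3 -1 -1 -2  0  1]
  I: [ 0  0  0  0  0  1  0]
  M: [ 0  1  0  0  1  0  0]
  [T]: (-2)·-1+(1)·-3+(2)·-1+(1)·-1+(-1)·-2+(1)·0+(2)·1 = 0
  [I]: (-2)·0+(1)·0+(2)·0+(1)·0+(-1)·0+(1)·1+(2)·0 = 1
  [M]: (-2)·0+(1)·1+(2)·0+(1)·0+(-1)·1+(1)·0+(2)·0 = 0
⇒ I

{"T": 0, "I": 1, "M": 0}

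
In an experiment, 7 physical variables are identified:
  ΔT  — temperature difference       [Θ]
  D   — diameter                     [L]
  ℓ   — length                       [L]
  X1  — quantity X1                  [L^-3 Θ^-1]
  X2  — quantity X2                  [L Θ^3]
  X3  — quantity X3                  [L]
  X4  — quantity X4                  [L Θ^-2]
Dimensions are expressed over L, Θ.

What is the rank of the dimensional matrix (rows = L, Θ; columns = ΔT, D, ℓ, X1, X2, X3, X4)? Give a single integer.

2

Dimensional matrix (L×Θ by ΔT×D×ℓ×X1×X2×X3×X4):
  L: [ 0  1  1 -3  1  1  1]
  Θ: [ 1  0  0 -1  3  0 -2]
Row reduction gives pivot columns ΔT,D; rank = 2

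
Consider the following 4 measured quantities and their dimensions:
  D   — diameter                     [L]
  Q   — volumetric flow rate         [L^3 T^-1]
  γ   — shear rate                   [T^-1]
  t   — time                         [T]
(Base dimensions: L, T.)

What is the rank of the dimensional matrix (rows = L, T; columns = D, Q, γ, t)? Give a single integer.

Write exponents as rows L,T / cols D,Q,γ,t:
  L: [ 1  3  0  0]
  T: [ 0 -1 -1  1]
Row reduction gives pivot columns D,Q; rank = 2

2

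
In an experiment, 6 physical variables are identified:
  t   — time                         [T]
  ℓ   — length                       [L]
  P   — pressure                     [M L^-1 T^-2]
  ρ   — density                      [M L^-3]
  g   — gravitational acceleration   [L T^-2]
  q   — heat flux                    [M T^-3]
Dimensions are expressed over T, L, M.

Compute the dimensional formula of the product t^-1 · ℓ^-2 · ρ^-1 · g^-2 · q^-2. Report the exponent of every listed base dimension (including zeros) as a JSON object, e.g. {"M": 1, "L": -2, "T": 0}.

{"T": 9, "L": -1, "M": -3}

Write exponents as rows T,L,M / cols t,ℓ,P,ρ,g,q:
  T: [ 1  0 -2  0 -2 -3]
  L: [ 0  1 -1 -3  1  0]
  M: [ 0  0  1  1  0  1]
  [T]: (-1)·1+(-2)·0+(-1)·0+(-2)·-2+(-2)·-3 = 9
  [L]: (-1)·0+(-2)·1+(-1)·-3+(-2)·1+(-2)·0 = -1
  [M]: (-1)·0+(-2)·0+(-1)·1+(-2)·0+(-2)·1 = -3
⇒ T^9 L^-1 M^-3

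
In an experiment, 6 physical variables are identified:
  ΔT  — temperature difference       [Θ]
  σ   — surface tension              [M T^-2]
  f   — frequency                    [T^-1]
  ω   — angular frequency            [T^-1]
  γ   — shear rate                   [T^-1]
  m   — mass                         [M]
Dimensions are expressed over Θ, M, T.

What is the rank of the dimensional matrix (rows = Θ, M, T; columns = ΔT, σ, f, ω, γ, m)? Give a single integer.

3

Exponent matrix [Θ,M,T] × [ΔT,σ,f,ω,γ,m]:
  Θ: [ 1  0  0  0  0  0]
  M: [ 0  1  0  0  0  1]
  T: [ 0 -2 -1 -1 -1  0]
RREF → pivots at {ΔT,σ,f} ⇒ r = 3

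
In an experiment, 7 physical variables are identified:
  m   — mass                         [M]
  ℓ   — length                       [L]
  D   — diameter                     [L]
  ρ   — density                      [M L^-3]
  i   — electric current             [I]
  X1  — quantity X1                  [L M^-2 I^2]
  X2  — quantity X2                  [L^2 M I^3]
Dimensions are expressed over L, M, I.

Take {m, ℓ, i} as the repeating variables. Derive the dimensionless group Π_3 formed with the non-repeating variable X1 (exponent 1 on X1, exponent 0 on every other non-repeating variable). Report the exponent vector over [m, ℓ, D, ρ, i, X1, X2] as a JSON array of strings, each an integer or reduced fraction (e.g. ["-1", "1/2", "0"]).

Dimensional matrix (L×M×I by m×ℓ×D×ρ×i×X1×X2):
  L: [ 0  1  1 -3  0  1  2]
  M: [ 1  0  0  1  0 -2  1]
  I: [ 0  0  0  0  1  2  3]
Row reduction gives pivot columns m,ℓ,i; rank = 3
Repeat: m,ℓ,i; free: D,ρ,X1,X2
RREF:
  r0: [   1    0    0    1    0   -2    1]
  r1: [   0    1    1   -3    0    1    2]
  r2: [   0    0    0    0    1    2    3]
Fix exponent of X1 at 1, D at 0, ρ at 0, X2 at 0; solve each RREF row for its pivot's exponent:
  r0: exp(m) + (-2)·1 = 0 ⇒ exp(m) = 2
  r1: exp(ℓ) + (1)·1 = 0 ⇒ exp(ℓ) = -1
  r2: exp(i) + (2)·1 = 0 ⇒ exp(i) = -2
Π_3 = m^2 · ℓ^-1 · i^-2 · X1

["2", "-1", "0", "0", "-2", "1", "0"]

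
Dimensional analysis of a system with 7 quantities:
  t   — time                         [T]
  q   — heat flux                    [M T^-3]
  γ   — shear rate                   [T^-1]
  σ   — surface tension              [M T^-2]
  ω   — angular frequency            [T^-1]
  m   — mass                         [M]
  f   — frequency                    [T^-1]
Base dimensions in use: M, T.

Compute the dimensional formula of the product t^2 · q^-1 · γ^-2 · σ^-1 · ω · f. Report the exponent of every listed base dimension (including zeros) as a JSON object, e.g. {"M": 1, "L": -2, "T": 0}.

{"M": -2, "T": 7}

Dimensional matrix (M×T by t×q×γ×σ×ω×m×f):
  M: [ 0  1  0  1  0  1  0]
  T: [ 1 -3 -1 -2 -1  0 -1]
  [M]: (2)·0+(-1)·1+(-2)·0+(-1)·1+(1)·0+(1)·0 = -2
  [T]: (2)·1+(-1)·-3+(-2)·-1+(-1)·-2+(1)·-1+(1)·-1 = 7
⇒ M^-2 T^7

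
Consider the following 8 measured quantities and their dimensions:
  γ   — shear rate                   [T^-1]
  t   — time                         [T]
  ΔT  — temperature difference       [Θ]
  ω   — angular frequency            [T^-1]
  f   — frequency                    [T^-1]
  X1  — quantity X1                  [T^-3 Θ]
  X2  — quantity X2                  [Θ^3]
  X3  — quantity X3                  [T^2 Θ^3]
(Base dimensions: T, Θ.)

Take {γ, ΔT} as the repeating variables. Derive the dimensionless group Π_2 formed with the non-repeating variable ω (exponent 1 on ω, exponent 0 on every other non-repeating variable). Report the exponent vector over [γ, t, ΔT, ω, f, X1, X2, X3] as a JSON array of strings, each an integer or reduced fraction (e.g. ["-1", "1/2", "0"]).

["-1", "0", "0", "1", "0", "0", "0", "0"]

Write exponents as rows T,Θ / cols γ,t,ΔT,ω,f,X1,X2,X3:
  T: [-1  1  0 -1 -1 -3  0  2]
  Θ: [ 0  0  1  0  0  1  3  3]
RREF → pivots at {γ,ΔT} ⇒ r = 2
Pivot set = {γ,ΔT}, free = {t,ω,f,X1,X2,X3}
RREF:
  r0: [   1   -1    0    1    1    3    0   -2]
  r1: [   0    0    1    0    0    1    3    3]
Fix exponent of ω at 1, t at 0, f at 0, X1 at 0, X2 at 0, X3 at 0; solve each RREF row for its pivot's exponent:
  r0: exp(γ) + (1)·1 = 0 ⇒ exp(γ) = -1
  r1: exp(ΔT) + (0)·1 = 0 ⇒ exp(ΔT) = 0
Π_2 = γ^-1 · ω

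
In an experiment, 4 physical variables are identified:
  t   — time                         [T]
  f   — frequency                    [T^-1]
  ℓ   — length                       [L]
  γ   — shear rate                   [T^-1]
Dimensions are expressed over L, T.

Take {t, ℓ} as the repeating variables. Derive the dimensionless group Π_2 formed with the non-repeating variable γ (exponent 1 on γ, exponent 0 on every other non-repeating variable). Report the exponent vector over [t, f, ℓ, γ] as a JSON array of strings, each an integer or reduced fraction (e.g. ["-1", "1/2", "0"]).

Exponent matrix [L,T] × [t,f,ℓ,γ]:
  L: [ 0  0  1  0]
  T: [ 1 -1  0 -1]
Row reduction gives pivot columns t,ℓ; rank = 2
Pivot set = {t,ℓ}, free = {f,γ}
RREF:
  r0: [   1   -1    0   -1]
  r1: [   0    0    1    0]
Fix exponent of γ at 1, f at 0; solve each RREF row for its pivot's exponent:
  r0: exp(t) + (-1)·1 = 0 ⇒ exp(t) = 1
  r1: exp(ℓ) + (0)·1 = 0 ⇒ exp(ℓ) = 0
Π_2 = t · γ

["1", "0", "0", "1"]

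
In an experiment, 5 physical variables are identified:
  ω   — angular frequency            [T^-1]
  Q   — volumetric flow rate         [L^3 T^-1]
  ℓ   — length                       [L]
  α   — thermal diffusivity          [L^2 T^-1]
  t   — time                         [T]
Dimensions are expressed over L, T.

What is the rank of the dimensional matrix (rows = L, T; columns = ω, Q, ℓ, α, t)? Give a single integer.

2

Exponent matrix [L,T] × [ω,Q,ℓ,α,t]:
  L: [ 0  3  1  2  0]
  T: [-1 -1  0 -1  1]
Echelon form has 2 nonzero rows (pivots: ω,Q)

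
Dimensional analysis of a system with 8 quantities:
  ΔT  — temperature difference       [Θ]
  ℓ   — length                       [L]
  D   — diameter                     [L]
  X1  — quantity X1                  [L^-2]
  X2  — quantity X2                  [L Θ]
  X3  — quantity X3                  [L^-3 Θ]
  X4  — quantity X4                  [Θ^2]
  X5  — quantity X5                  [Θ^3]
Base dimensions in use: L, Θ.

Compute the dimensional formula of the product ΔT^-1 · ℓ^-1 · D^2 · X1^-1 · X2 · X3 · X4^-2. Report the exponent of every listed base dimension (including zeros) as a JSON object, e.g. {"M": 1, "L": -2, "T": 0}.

Write exponents as rows L,Θ / cols ΔT,ℓ,D,X1,X2,X3,X4,X5:
  L: [ 0  1  1 -2  1 -3  0  0]
  Θ: [ 1  0  0  0  1  1  2  3]
  [L]: (-1)·0+(-1)·1+(2)·1+(-1)·-2+(1)·1+(1)·-3+(-2)·0 = 1
  [Θ]: (-1)·1+(-1)·0+(2)·0+(-1)·0+(1)·1+(1)·1+(-2)·2 = -3
⇒ L Θ^-3

{"L": 1, "Θ": -3}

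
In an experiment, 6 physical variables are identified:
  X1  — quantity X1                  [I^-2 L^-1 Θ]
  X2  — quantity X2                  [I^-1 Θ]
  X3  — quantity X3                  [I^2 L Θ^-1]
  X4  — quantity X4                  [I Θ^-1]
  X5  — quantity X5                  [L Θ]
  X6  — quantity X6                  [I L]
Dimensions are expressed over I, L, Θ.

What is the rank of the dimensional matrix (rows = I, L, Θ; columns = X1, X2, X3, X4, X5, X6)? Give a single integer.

2

Dimensional matrix (I×L×Θ by X1×X2×X3×X4×X5×X6):
  I: [-2 -1  2  1  0  1]
  L: [-1  0  1  0  1  1]
  Θ: [ 1  1 -1 -1  1  0]
Echelon form has 2 nonzero rows (pivots: X1,X2)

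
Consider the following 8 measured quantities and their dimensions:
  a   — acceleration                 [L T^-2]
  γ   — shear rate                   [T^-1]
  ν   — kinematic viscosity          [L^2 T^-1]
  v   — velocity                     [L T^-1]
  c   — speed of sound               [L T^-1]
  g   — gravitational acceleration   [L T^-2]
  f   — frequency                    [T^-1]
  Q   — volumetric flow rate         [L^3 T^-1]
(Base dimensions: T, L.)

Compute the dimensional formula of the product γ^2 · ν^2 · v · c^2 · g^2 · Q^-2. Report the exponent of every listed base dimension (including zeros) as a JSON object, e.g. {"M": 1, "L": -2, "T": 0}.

{"T": -9, "L": 3}

Exponent matrix [T,L] × [a,γ,ν,v,c,g,f,Q]:
  T: [-2 -1 -1 -1 -1 -2 -1 -1]
  L: [ 1  0  2  1  1  1  0  3]
  [T]: (2)·-1+(2)·-1+(1)·-1+(2)·-1+(2)·-2+(-2)·-1 = -9
  [L]: (2)·0+(2)·2+(1)·1+(2)·1+(2)·1+(-2)·3 = 3
⇒ T^-9 L^3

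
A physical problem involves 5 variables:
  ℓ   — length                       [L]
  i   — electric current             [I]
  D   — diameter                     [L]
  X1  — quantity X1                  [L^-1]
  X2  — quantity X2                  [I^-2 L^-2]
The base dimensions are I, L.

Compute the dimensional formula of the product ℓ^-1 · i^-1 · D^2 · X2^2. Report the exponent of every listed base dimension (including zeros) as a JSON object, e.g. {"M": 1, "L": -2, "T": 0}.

{"I": -5, "L": -3}

Dimensional matrix (I×L by ℓ×i×D×X1×X2):
  I: [ 0  1  0  0 -2]
  L: [ 1  0  1 -1 -2]
  [I]: (-1)·0+(-1)·1+(2)·0+(2)·-2 = -5
  [L]: (-1)·1+(-1)·0+(2)·1+(2)·-2 = -3
⇒ I^-5 L^-3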